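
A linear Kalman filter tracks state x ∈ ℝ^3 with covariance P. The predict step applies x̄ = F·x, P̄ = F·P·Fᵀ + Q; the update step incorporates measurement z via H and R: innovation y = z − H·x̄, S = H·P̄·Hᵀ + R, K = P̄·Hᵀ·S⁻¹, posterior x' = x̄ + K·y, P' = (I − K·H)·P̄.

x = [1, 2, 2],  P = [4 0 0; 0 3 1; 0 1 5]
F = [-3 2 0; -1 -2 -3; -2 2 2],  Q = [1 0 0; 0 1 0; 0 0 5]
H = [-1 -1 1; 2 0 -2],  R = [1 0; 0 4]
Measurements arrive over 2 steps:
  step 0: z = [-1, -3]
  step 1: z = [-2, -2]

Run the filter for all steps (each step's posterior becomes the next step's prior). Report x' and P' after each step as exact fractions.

step 0: x' = [-1899/658, 552/329, -3781/1974], P' = [12365/329 -648/329 11890/329; -648/329 542/329 -402/329; 11890/329 -402/329 35051/987]
step 1: x' = [3775131/1004099, 31678483/16065584, 64882223/16065584], P' = [21670659/1004099 -1179527/1004099 20537117/1004099; -1179527/1004099 12540033/8032792 -3859147/8032792; 20537117/1004099 -3859147/8032792 161548609/8032792]

step 0: x̄ = F·x = [1, -11, 6]
step 0: P̄ = F·P·Fᵀ + Q = [49 -6 40; -6 74 -44; 40 -44 61]
step 0: y = z − H·x̄ = [-17, 7]
step 0: S = H·P̄·Hᵀ + R = [181 -136; -136 124]
step 0: K = P̄·Hᵀ·S⁻¹ = [173/329 475/658; -296/329 -123/329; 587/987 619/1974]
step 0: x' = x̄ + K·y = [-1899/658, 552/329, -3781/1974]
step 0: P' = (I − K·H)·P̄ = [12365/329 -648/329 11890/329; -648/329 542/329 -402/329; 11890/329 -402/329 35051/987]
step 1: x̄ = F·x = [7905/658, 248/47, 5228/987]
step 1: P̄ = F·P·Fᵀ + Q = [121558/329 20251/47 9890/329; 20251/47 26277/47 392/47; 9890/329 392/47 20567/987]
step 1: y = z − H·x̄ = [19727/1974, -15233/987]
step 1: S = H·P̄·Hᵀ + R = [1712783/987 -1485880/987; -1485880/987 1307552/987]
step 1: K = P̄·Hᵀ·S⁻¹ = [45985/1004099 566771/1004099; -1740741/2008198 -5577069/16065584; 277705/2008198 2748327/16065584]
step 1: x' = x̄ + K·y = [3775131/1004099, 31678483/16065584, 64882223/16065584]
step 1: P' = (I − K·H)·P̄ = [21670659/1004099 -1179527/1004099 20537117/1004099; -1179527/1004099 12540033/8032792 -3859147/8032792; 20537117/1004099 -3859147/8032792 161548609/8032792]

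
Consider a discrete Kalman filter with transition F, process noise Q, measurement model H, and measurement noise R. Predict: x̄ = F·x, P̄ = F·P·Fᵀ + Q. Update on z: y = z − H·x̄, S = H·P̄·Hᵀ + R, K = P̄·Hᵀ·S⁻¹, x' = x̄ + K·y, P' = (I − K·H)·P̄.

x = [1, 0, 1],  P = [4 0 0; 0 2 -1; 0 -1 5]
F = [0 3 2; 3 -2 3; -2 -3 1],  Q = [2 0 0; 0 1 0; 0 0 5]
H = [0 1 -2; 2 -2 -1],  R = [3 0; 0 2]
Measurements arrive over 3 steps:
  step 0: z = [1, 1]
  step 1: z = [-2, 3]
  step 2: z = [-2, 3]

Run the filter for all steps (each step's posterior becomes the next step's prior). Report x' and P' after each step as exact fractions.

step 0: x' = [6289/3380, 1112/845, 99/845], P' = [3167039/135200 79194/4225 155937/16900; 79194/4225 65218/4225 30866/4225; 155937/16900 30866/4225 17692/4225]
step 1: x' = [-44207896566/29788681225, -16274144408/5957736245, -2454588527/5957736245], P' = [166559684356/29788681225 26962393728/5957736245 11319735672/5957736245; 26962393728/5957736245 4870788659/1191547249 1744306462/1191547249; 11319735672/5957736245 1744306462/1191547249 1411235858/1191547249]
step 2: x' = [-53259112130329/65123804412305, -154838672776349/78148565294766, -30284789410942/195371413236915], P' = [1404990942452879/260495217649220 113348450546515/26049521764922 119928971825351/65123804412305; 113348450546515/26049521764922 307422958599547/78148565294766 55187943489799/39074282647383; 119928971825351/65123804412305 55187943489799/39074282647383 228060906880768/195371413236915]

step 0: x̄ = F·x = [2, 6, -1]
step 0: P̄ = F·P·Fᵀ + Q = [28 13 -5; 13 102 14; -5 14 50]
step 0: y = z − H·x̄ = [-7, 8]
step 0: S = H·P̄·Hᵀ + R = [249 -16; -16 544]
step 0: K = P̄·Hᵀ·S⁻¹ = [817/8450 9083/135200; 1162/4225 -1457/4225; -1506/4225 -2911/16900]
step 0: x' = x̄ + K·y = [6289/3380, 1112/845, 99/845]
step 0: P' = (I − K·H)·P̄ = [3167039/135200 79194/4225 155937/16900; 79194/4225 65218/4225 30866/4225; 155937/16900 30866/4225 17692/4225]
step 1: x̄ = F·x = [3534/845, 11159/3380, -12763/1690]
step 1: P̄ = F·P·Fᵀ + Q = [1036572/4225 1631651/8450 -1275277/4225; 1631651/8450 22273639/135200 -16030153/67600; -1275277/4225 -16030153/67600 13046831/33800]
step 1: y = z − H·x̄ = [-68971/3380, -1067/169]
step 1: S = H·P̄·Hᵀ + R = [359669759/135200 8954737/6760; 8954737/6760 250941/338]
step 1: K = P̄·Hᵀ·S⁻¹ = [1440974128/5957736245 3448376536/29788681225; 460725245/1191547249 -1752315722/5957736245; -359388418/1191547249 -929886283/5957736245]
step 1: x' = x̄ + K·y = [-44207896566/29788681225, -16274144408/5957736245, -2454588527/5957736245]
step 1: P' = (I − K·H)·P̄ = [166559684356/29788681225 26962393728/5957736245 11319735672/5957736245; 26962393728/5957736245 4870788659/1191547249 1744306462/1191547249; 11319735672/5957736245 1744306462/1191547249 1411235858/1191547249]
step 2: x̄ = F·x = [-53731610278/5957736245, -6701073523/29788681225, 320255016617/29788681225]
step 2: P̄ = F·P·Fᵀ + Q = [72796813405/1191547249 250401035104/5957736245 -438291033061/5957736245; 250401035104/5957736245 1211173422579/29788681225 -1486437273266/29788681225; -438291033061/5957736245 -1486437273266/29788681225 3076093429214/29788681225]
step 2: y = z − H·x̄ = [587633744307/29788681225, 933535016026/29788681225]
step 2: S = H·P̄·Hᵀ + R = [19550662276174/29788681225 10540359205732/29788681225; 10540359205732/29788681225 8064075986476/29788681225]
step 2: K = P̄·Hᵀ·S⁻¹ = [29008788477057/130247608824610 31648493337027/260495217649220; 28890394880117/78148565294766 -22565550449801/78148565294766; -60060698770847/195371413236915 -30183255413326/195371413236915]
step 2: x' = x̄ + K·y = [-53259112130329/65123804412305, -154838672776349/78148565294766, -30284789410942/195371413236915]
step 2: P' = (I − K·H)·P̄ = [1404990942452879/260495217649220 113348450546515/26049521764922 119928971825351/65123804412305; 113348450546515/26049521764922 307422958599547/78148565294766 55187943489799/39074282647383; 119928971825351/65123804412305 55187943489799/39074282647383 228060906880768/195371413236915]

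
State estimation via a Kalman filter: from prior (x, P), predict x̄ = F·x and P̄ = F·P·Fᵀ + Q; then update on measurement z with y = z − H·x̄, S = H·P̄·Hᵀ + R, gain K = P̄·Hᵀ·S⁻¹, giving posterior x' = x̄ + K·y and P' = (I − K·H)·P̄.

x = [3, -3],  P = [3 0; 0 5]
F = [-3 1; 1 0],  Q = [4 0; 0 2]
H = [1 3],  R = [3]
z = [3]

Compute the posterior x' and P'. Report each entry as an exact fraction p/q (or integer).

x' = [-51/5, 21/5]
P' = [333/10 -54/5; -54/5 19/5]

x̄ = F·x = [-12, 3]
P̄ = F·P·Fᵀ + Q = [36 -9; -9 5]
y = z − H·x̄ = [6]
S = H·P̄·Hᵀ + R = [30]
K = P̄·Hᵀ·S⁻¹ = [3/10; 1/5]
x' = x̄ + K·y = [-51/5, 21/5]
P' = (I − K·H)·P̄ = [333/10 -54/5; -54/5 19/5]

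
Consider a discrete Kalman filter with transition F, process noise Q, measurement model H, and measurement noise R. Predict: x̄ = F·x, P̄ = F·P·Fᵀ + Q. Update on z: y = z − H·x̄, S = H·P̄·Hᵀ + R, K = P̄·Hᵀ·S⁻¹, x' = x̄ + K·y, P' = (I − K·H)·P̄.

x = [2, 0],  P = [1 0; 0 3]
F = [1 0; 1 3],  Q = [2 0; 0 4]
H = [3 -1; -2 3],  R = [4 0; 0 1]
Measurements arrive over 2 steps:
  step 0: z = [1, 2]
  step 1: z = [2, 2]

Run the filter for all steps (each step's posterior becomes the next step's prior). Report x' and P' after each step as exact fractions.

step 0: x̄ = F·x = [2, 2]
step 0: P̄ = F·P·Fᵀ + Q = [3 1; 1 32]
step 0: y = z − H·x̄ = [-3, 0]
step 0: S = H·P̄·Hᵀ + R = [57 -103; -103 289]
step 0: K = P̄·Hᵀ·S⁻¹ = [2003/5864 653/5864; 1301/5864 2371/5864]
step 0: x' = x̄ + K·y = [5719/5864, 7825/5864]
step 0: P' = (I − K·H)·P̄ = [3527/5864 2569/5864; 2569/5864 2503/5864]
step 1: x̄ = F·x = [5719/5864, 14597/2932]
step 1: P̄ = F·P·Fᵀ + Q = [15255/5864 5617/2932; 5617/2932 16231/1466]
step 1: y = z − H·x̄ = [23765/5864, -8052/733]
step 1: S = H·P̄·Hᵀ + R = [158271/5864 -20341/733; -20341/733 64549/733]
step 1: K = P̄·Hᵀ·S⁻¹ = [3129427/9421807 1044400/9421807; 2032042/9421807 3784112/9421807]
step 1: x' = x̄ + K·y = [10398717/9421807, 13573389/9421807]
step 1: P' = (I − K·H)·P̄ = [5513932/9421807 4024088/9421807; 4024088/9421807 3944096/9421807]

step 0: x' = [5719/5864, 7825/5864], P' = [3527/5864 2569/5864; 2569/5864 2503/5864]
step 1: x' = [10398717/9421807, 13573389/9421807], P' = [5513932/9421807 4024088/9421807; 4024088/9421807 3944096/9421807]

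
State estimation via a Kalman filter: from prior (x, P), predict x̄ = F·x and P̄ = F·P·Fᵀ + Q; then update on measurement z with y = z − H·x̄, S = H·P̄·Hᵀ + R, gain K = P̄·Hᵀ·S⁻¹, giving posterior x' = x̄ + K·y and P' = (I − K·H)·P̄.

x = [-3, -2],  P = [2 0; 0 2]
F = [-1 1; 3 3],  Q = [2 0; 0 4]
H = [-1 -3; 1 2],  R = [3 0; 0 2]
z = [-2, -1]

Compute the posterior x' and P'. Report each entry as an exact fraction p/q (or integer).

x̄ = F·x = [1, -15]
P̄ = F·P·Fᵀ + Q = [6 0; 0 40]
y = z − H·x̄ = [-46, 28]
S = H·P̄·Hᵀ + R = [369 -246; -246 168]
K = P̄·Hᵀ·S⁻¹ = [13/41 1/2; -40/123 0]
x' = x̄ + K·y = [17/41, -5/123]
P' = (I − K·H)·P̄ = [201/41 -80/41; -80/41 40/41]

x' = [17/41, -5/123]
P' = [201/41 -80/41; -80/41 40/41]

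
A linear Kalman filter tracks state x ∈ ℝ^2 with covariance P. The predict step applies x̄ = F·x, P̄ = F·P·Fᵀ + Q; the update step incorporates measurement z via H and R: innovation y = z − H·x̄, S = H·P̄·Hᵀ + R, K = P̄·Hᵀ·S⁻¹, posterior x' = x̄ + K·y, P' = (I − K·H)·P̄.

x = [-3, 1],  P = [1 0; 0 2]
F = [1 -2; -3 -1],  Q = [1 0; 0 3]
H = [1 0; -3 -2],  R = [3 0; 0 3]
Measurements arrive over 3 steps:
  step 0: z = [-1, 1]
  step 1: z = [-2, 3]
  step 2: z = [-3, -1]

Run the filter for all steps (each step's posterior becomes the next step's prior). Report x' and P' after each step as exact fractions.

step 0: x' = [-3193/1069, 4486/1069], P' = [1758/1069 -2493/1069; -2493/1069 4296/1069]
step 1: x' = [-22894/8535, 1075886/435285], P' = [4677/2845 -6313/2845; -6313/2845 529727/145095]
step 2: x' = [-484818270/162722447, 789254690/162722447], P' = [271471398/162722447 -367430418/162722447; -367430418/162722447 604014693/162722447]

step 0: x̄ = F·x = [-5, 8]
step 0: P̄ = F·P·Fᵀ + Q = [10 1; 1 14]
step 0: y = z − H·x̄ = [4, 2]
step 0: S = H·P̄·Hᵀ + R = [13 -32; -32 161]
step 0: K = P̄·Hᵀ·S⁻¹ = [586/1069 -96/1069; -831/1069 -371/1069]
step 0: x' = x̄ + K·y = [-3193/1069, 4486/1069]
step 0: P' = (I − K·H)·P̄ = [1758/1069 -2493/1069; -2493/1069 4296/1069]
step 1: x̄ = F·x = [-12165/1069, 5093/1069]
step 1: P̄ = F·P·Fᵀ + Q = [29983/1069 -9147/1069; -9147/1069 8367/1069]
step 1: y = z − H·x̄ = [10027/1069, -23102/1069]
step 1: S = H·P̄·Hᵀ + R = [33190/1069 -71655/1069; -71655/1069 196758/1069]
step 1: K = P̄·Hᵀ·S⁻¹ = [1559/2845 -281/1707; -6313/8535 -18713/87057]
step 1: x' = x̄ + K·y = [-22894/8535, 1075886/435285]
step 1: P' = (I − K·H)·P̄ = [4677/2845 -6313/2845; -6313/2845 529727/145095]
step 2: x̄ = F·x = [-3319366/435285, 2426896/435285]
step 2: P̄ = F·P·Fᵀ + Q = [3790382/145095 -1265942/145095; -1265942/145095 1179977/145095]
step 2: y = z − H·x̄ = [2013511/435285, -5539591/435285]
step 2: S = H·P̄·Hᵀ + R = [4225667/145095 -8839262/145095; -8839262/145095 24077327/145095]
step 2: K = P̄·Hᵀ·S⁻¹ = [90490466/162722447 -26517786/162722447; -122476806/162722447 -35246044/162722447]
step 2: x' = x̄ + K·y = [-484818270/162722447, 789254690/162722447]
step 2: P' = (I − K·H)·P̄ = [271471398/162722447 -367430418/162722447; -367430418/162722447 604014693/162722447]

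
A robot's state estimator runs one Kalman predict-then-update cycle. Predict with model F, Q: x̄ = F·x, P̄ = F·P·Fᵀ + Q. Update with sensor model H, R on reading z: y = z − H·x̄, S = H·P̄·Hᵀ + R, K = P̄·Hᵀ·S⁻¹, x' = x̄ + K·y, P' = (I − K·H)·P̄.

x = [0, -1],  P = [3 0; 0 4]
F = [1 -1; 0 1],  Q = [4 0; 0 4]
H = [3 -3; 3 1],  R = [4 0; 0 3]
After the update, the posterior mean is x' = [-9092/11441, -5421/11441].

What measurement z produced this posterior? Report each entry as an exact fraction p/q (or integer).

x̄ = F·x = [1, -1]
P̄ = F·P·Fᵀ + Q = [11 -4; -4 8]
S = H·P̄·Hᵀ + R = [247 99; 99 86]
K = P̄·Hᵀ·S⁻¹ = [999/11441 2708/11441; -2700/11441 2576/11441]
x' − x̄ = [-20533/11441, 6020/11441] = K·y
y = (KᵀK)⁻¹·Kᵀ·(x' − x̄) = [-7, -5]
z = y + H·x̄ = [-7, -5] + [6, 2] = [-1, -3]

z = [-1, -3]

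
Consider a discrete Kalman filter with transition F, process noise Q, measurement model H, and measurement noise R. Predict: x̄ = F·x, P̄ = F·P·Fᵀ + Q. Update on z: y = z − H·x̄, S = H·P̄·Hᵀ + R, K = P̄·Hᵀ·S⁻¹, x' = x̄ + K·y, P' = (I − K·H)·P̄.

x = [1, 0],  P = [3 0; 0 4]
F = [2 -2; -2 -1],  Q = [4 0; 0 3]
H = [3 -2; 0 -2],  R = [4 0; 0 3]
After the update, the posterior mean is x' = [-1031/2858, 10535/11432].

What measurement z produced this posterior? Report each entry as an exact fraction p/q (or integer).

z = [-3, -2]

x̄ = F·x = [2, -2]
P̄ = F·P·Fᵀ + Q = [32 -4; -4 19]
S = H·P̄·Hᵀ + R = [416 100; 100 79]
K = P̄·Hᵀ·S⁻¹ = [927/2858 -442/1429; -75/11432 -1351/2858]
x' − x̄ = [-6747/2858, 33399/11432] = K·y
y = (KᵀK)⁻¹·Kᵀ·(x' − x̄) = [-13, -6]
z = y + H·x̄ = [-13, -6] + [10, 4] = [-3, -2]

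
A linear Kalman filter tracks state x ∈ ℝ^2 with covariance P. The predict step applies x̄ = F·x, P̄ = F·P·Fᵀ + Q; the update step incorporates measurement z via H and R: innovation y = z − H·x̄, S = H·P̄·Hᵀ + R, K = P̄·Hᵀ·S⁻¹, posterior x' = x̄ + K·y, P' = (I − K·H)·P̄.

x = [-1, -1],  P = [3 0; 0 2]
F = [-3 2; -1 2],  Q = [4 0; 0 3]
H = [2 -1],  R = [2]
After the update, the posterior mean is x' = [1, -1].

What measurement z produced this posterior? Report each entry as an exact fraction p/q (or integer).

x̄ = F·x = [1, -1]
P̄ = F·P·Fᵀ + Q = [39 17; 17 14]
S = H·P̄·Hᵀ + R = [104]
K = P̄·Hᵀ·S⁻¹ = [61/104; 5/26]
x' − x̄ = [0, 0] = K·y
y = (KᵀK)⁻¹·Kᵀ·(x' − x̄) = [0]
z = y + H·x̄ = [0] + [3] = [3]

z = [3]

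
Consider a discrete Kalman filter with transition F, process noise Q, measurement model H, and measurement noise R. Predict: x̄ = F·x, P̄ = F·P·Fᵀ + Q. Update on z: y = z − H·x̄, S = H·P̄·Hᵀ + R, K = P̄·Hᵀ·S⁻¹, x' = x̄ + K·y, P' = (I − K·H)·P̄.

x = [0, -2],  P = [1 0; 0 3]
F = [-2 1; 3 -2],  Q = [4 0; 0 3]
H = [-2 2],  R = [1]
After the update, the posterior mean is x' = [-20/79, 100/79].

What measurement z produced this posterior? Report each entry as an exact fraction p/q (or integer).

x̄ = F·x = [-2, 4]
P̄ = F·P·Fᵀ + Q = [11 -12; -12 24]
S = H·P̄·Hᵀ + R = [237]
K = P̄·Hᵀ·S⁻¹ = [-46/237; 24/79]
x' − x̄ = [138/79, -216/79] = K·y
y = (KᵀK)⁻¹·Kᵀ·(x' − x̄) = [-9]
z = y + H·x̄ = [-9] + [12] = [3]

z = [3]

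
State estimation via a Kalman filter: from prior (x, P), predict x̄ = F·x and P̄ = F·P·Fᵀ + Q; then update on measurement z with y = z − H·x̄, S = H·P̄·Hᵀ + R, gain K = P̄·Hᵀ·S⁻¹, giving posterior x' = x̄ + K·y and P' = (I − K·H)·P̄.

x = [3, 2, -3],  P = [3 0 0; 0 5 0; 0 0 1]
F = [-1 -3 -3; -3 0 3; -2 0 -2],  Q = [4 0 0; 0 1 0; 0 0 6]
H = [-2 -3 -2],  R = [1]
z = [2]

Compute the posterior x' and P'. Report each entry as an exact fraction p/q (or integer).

x̄ = F·x = [0, -18, 0]
P̄ = F·P·Fᵀ + Q = [61 0 12; 0 37 12; 12 12 22]
y = z − H·x̄ = [-52]
S = H·P̄·Hᵀ + R = [906]
K = P̄·Hᵀ·S⁻¹ = [-73/453; -45/302; -52/453]
x' = x̄ + K·y = [3796/453, -1548/151, 2704/453]
P' = (I − K·H)·P̄ = [16975/453 -3285/151 -2156/453; -3285/151 5099/302 -528/151; -2156/453 -528/151 4558/453]

x' = [3796/453, -1548/151, 2704/453]
P' = [16975/453 -3285/151 -2156/453; -3285/151 5099/302 -528/151; -2156/453 -528/151 4558/453]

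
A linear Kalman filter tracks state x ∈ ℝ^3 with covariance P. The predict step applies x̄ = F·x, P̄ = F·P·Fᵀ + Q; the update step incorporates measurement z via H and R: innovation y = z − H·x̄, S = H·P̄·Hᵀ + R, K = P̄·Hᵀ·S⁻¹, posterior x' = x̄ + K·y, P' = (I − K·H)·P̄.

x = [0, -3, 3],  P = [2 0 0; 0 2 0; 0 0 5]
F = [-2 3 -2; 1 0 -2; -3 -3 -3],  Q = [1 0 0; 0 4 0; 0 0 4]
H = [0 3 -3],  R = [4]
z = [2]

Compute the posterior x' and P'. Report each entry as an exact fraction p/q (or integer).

x̄ = F·x = [-15, -6, 0]
P̄ = F·P·Fᵀ + Q = [47 16 24; 16 26 24; 24 24 85]
y = z − H·x̄ = [20]
S = H·P̄·Hᵀ + R = [571]
K = P̄·Hᵀ·S⁻¹ = [-24/571; 6/571; -183/571]
x' = x̄ + K·y = [-9045/571, -3306/571, -3660/571]
P' = (I − K·H)·P̄ = [26261/571 9280/571 9312/571; 9280/571 14810/571 14802/571; 9312/571 14802/571 15046/571]

x' = [-9045/571, -3306/571, -3660/571]
P' = [26261/571 9280/571 9312/571; 9280/571 14810/571 14802/571; 9312/571 14802/571 15046/571]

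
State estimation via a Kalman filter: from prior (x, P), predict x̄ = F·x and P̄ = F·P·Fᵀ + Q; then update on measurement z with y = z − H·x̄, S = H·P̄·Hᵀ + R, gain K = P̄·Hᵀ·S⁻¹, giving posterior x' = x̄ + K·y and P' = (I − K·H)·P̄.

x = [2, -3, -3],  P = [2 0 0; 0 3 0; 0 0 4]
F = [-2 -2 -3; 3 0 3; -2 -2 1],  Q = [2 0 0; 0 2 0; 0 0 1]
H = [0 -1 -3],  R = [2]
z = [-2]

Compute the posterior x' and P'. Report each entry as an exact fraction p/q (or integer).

x̄ = F·x = [11, -3, -1]
P̄ = F·P·Fᵀ + Q = [58 -48 8; -48 56 0; 8 0 25]
y = z − H·x̄ = [-8]
S = H·P̄·Hᵀ + R = [283]
K = P̄·Hᵀ·S⁻¹ = [24/283; -56/283; -75/283]
x' = x̄ + K·y = [2921/283, -401/283, 317/283]
P' = (I − K·H)·P̄ = [15838/283 -12240/283 4064/283; -12240/283 12712/283 -4200/283; 4064/283 -4200/283 1450/283]

x' = [2921/283, -401/283, 317/283]
P' = [15838/283 -12240/283 4064/283; -12240/283 12712/283 -4200/283; 4064/283 -4200/283 1450/283]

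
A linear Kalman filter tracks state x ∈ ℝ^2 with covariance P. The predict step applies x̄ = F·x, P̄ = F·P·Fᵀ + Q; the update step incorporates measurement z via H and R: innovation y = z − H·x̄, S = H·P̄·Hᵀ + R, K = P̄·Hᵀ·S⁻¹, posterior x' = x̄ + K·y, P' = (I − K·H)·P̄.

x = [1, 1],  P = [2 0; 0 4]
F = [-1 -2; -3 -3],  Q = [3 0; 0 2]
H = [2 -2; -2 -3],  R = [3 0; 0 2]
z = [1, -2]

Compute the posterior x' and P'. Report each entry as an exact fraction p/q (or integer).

x' = [10419/15293, 2954/15293]
P' = [4893/15293 -1290/15293; -1290/15293 2928/15293]

x̄ = F·x = [-3, -6]
P̄ = F·P·Fᵀ + Q = [21 30; 30 56]
y = z − H·x̄ = [-5, -26]
S = H·P̄·Hᵀ + R = [71 192; 192 950]
K = P̄·Hᵀ·S⁻¹ = [4122/15293 -2958/15293; -2812/15293 -3102/15293]
x' = x̄ + K·y = [10419/15293, 2954/15293]
P' = (I − K·H)·P̄ = [4893/15293 -1290/15293; -1290/15293 2928/15293]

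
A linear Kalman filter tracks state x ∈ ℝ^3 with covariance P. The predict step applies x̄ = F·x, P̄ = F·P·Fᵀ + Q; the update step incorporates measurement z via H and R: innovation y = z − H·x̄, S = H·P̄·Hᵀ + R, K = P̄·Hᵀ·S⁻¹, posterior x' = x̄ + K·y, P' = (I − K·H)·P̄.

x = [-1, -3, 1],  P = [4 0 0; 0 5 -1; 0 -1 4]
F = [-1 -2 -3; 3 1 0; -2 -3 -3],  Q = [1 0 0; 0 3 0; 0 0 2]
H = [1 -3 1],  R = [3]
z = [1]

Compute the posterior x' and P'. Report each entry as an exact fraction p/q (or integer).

x̄ = F·x = [4, -6, 8]
P̄ = F·P·Fᵀ + Q = [49 -19 59; -19 44 -36; 59 -36 81]
y = z − H·x̄ = [-29]
S = H·P̄·Hᵀ + R = [977]
K = P̄·Hᵀ·S⁻¹ = [165/977; -187/977; 248/977]
x' = x̄ + K·y = [-877/977, -439/977, 624/977]
P' = (I − K·H)·P̄ = [20648/977 12292/977 16723/977; 12292/977 8019/977 11204/977; 16723/977 11204/977 17633/977]

x' = [-877/977, -439/977, 624/977]
P' = [20648/977 12292/977 16723/977; 12292/977 8019/977 11204/977; 16723/977 11204/977 17633/977]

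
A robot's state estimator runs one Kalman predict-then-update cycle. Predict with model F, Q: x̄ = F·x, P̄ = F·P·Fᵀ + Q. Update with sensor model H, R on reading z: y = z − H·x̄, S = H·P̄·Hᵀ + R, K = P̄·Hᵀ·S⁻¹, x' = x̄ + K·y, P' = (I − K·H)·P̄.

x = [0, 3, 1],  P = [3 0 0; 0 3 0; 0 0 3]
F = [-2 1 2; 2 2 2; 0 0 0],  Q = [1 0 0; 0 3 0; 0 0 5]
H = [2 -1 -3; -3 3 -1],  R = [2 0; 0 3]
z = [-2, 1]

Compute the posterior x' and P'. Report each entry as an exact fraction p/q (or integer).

x̄ = F·x = [5, 8, 0]
P̄ = F·P·Fᵀ + Q = [28 6 0; 6 39 0; 0 0 5]
y = z − H·x̄ = [-4, -8]
S = H·P̄·Hᵀ + R = [174 -216; -216 503]
K = P̄·Hᵀ·S⁻¹ = [5447/20433 -114/6811; 2601/13622 1899/6811; -2875/13622 -685/6811]
x' = x̄ + K·y = [83113/20433, 34094/6811, 11230/6811]
P' = (I − K·H)·P̄ = [277202/20433 101175/6811 26665/6811; 101175/6811 225483/13622 58005/13622; 26665/6811 58005/13622 18135/13622]

x' = [83113/20433, 34094/6811, 11230/6811]
P' = [277202/20433 101175/6811 26665/6811; 101175/6811 225483/13622 58005/13622; 26665/6811 58005/13622 18135/13622]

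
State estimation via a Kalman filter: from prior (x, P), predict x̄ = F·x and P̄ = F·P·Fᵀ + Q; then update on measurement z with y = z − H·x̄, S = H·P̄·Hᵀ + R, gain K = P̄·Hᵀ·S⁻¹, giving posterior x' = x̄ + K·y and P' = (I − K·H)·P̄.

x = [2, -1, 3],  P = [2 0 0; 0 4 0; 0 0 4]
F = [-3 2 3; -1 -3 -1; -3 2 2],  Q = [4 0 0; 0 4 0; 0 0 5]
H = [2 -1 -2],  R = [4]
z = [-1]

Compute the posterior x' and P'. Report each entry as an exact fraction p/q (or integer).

x̄ = F·x = [1, -2, -2]
P̄ = F·P·Fᵀ + Q = [74 -30 58; -30 46 -26; 58 -26 55]
y = z − H·x̄ = [-9]
S = H·P̄·Hᵀ + R = [118]
K = P̄·Hᵀ·S⁻¹ = [31/59; -27/59; 16/59]
x' = x̄ + K·y = [-220/59, 125/59, -262/59]
P' = (I − K·H)·P̄ = [2444/59 -96/59 2430/59; -96/59 1256/59 -670/59; 2430/59 -670/59 2733/59]

x' = [-220/59, 125/59, -262/59]
P' = [2444/59 -96/59 2430/59; -96/59 1256/59 -670/59; 2430/59 -670/59 2733/59]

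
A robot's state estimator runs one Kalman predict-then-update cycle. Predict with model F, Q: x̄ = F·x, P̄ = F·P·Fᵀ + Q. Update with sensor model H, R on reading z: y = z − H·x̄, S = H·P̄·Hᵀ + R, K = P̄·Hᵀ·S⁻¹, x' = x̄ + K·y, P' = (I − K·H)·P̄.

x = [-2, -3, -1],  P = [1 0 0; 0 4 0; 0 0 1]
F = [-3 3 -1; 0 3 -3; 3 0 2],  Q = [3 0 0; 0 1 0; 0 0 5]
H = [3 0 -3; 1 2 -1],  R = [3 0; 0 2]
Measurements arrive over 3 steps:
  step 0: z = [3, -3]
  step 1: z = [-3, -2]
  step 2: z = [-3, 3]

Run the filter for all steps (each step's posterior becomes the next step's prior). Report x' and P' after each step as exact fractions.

step 0: x̄ = F·x = [-2, -6, -8]
step 0: P̄ = F·P·Fᵀ + Q = [49 39 -11; 39 46 -6; -11 -6 18]
step 0: y = z − H·x̄ = [-15, 3]
step 0: S = H·P̄·Hᵀ + R = [804 537; 537 455]
step 0: K = P̄·Hᵀ·S⁻¹ = [2598/25817 4764/25817; -368/2347 1141/2347; -5856/25817 4585/25817]
step 0: x' = x̄ + K·y = [-76312/25817, -5139/2347, -104941/25817]
step 0: P' = (I − K·H)·P̄ = [139961/25817 315/2347 137363/25817; 315/2347 1325/2347 683/2347; 137363/25817 683/2347 143219/25817]
step 1: x̄ = F·x = [70/11, 145236/25817, -438818/25817]
step 1: P̄ = F·P·Fᵀ + Q = [992/11 714/11 -1153/11; 714/11 1310729/25817 -2019318/25817; -1153/11 -2019318/25817 3609966/25817]
step 1: y = z − H·x̄ = [-171525/2347, -945214/25817]
step 1: S = H·P̄·Hᵀ + R = [9293709/2347 5111052/2347; 5111052/2347 31425226/25817]
step 1: K = P̄·Hᵀ·S⁻¹ = [20328069/334151945 105600879/668303890; -8740592/66830389 29070475/66830389; -17163675/66830389 17372071/133660778]
step 1: x' = x̄ + K·y = [-1292341634/334151945, -49584038/66830389, -199579622/66830389]
step 1: P' = (I − K·H)·P̄ = [2183933653/668303890 8527281/66830389 428655503/133660778; 8527281/66830389 33440771/66830389 17267873/66830389; 428655503/133660778 17267873/66830389 462982853/133660778]
step 2: x̄ = F·x = [4131162442/334151945, 449986752/66830389, -5872821122/334151945]
step 2: P̄ = F·P·Fᵀ + Q = [18636790166/334151945 2640430977/66830389 -20885600686/334151945; 2640430977/66830389 4280796905/133660778 -6275091111/133660778; -20885600686/334151945 -6275091111/133660778 57975909567/668303890]
step 2: y = z − H·x̄ = [-31014406527/334151945, -435528879/10779095]
step 2: S = H·P̄·Hᵀ + R = [1611131945457/668303890 28485621609/21558190; 28485621609/21558190 16027854833/21558190]
step 2: K = P̄·Hᵀ·S⁻¹ = [693143590710/10338517080341 1511653067118/10338517080341; -1345924173460/10338517080341 4485038846705/10338517080341; -2587407602796/10338517080341 1217301643825/10338517080341]
step 2: x' = x̄ + K·y = [2403789168106/10338517080341, 13316504565363/10338517080341, 9263388049537/10338517080341]
step 2: P' = (I − K·H)·P̄ = [32423568649010/10338517080341 1165081271763/10338517080341 31730425058300/10338517080341; 1165081271763/10338517080341 5158000933435/10338517080341 2511005445223/10338517080341; 31730425058300/10338517080341 2511005445223/10338517080341 34317832661096/10338517080341]

step 0: x' = [-76312/25817, -5139/2347, -104941/25817], P' = [139961/25817 315/2347 137363/25817; 315/2347 1325/2347 683/2347; 137363/25817 683/2347 143219/25817]
step 1: x' = [-1292341634/334151945, -49584038/66830389, -199579622/66830389], P' = [2183933653/668303890 8527281/66830389 428655503/133660778; 8527281/66830389 33440771/66830389 17267873/66830389; 428655503/133660778 17267873/66830389 462982853/133660778]
step 2: x' = [2403789168106/10338517080341, 13316504565363/10338517080341, 9263388049537/10338517080341], P' = [32423568649010/10338517080341 1165081271763/10338517080341 31730425058300/10338517080341; 1165081271763/10338517080341 5158000933435/10338517080341 2511005445223/10338517080341; 31730425058300/10338517080341 2511005445223/10338517080341 34317832661096/10338517080341]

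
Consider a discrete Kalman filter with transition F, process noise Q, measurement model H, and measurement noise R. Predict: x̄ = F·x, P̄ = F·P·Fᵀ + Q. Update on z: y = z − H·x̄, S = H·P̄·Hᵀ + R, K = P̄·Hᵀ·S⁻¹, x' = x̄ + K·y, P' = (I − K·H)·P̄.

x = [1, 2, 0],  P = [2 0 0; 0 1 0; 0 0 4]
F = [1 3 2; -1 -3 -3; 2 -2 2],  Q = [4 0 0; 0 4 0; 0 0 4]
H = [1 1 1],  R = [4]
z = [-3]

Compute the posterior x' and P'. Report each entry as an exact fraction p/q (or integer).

x̄ = F·x = [7, -7, -2]
P̄ = F·P·Fᵀ + Q = [31 -35 14; -35 51 -22; 14 -22 32]
y = z − H·x̄ = [-1]
S = H·P̄·Hᵀ + R = [32]
K = P̄·Hᵀ·S⁻¹ = [5/16; -3/16; 3/4]
x' = x̄ + K·y = [107/16, -109/16, -11/4]
P' = (I − K·H)·P̄ = [223/8 -265/8 13/2; -265/8 399/8 -35/2; 13/2 -35/2 14]

x' = [107/16, -109/16, -11/4]
P' = [223/8 -265/8 13/2; -265/8 399/8 -35/2; 13/2 -35/2 14]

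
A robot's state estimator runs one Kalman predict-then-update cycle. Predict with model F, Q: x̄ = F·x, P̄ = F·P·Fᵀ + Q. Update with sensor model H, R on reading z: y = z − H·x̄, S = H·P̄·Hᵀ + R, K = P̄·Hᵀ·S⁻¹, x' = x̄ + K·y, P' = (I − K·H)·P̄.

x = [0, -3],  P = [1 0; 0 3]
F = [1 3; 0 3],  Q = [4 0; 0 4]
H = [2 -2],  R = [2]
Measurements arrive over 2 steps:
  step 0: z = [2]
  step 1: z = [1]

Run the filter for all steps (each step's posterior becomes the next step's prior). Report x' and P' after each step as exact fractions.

step 0: x̄ = F·x = [-9, -9]
step 0: P̄ = F·P·Fᵀ + Q = [32 27; 27 31]
step 0: y = z − H·x̄ = [2]
step 0: S = H·P̄·Hᵀ + R = [38]
step 0: K = P̄·Hᵀ·S⁻¹ = [5/19; -4/19]
step 0: x' = x̄ + K·y = [-161/19, -179/19]
step 0: P' = (I − K·H)·P̄ = [558/19 553/19; 553/19 557/19]
step 1: x̄ = F·x = [-698/19, -537/19]
step 1: P̄ = F·P·Fᵀ + Q = [8965/19 6672/19; 6672/19 5089/19]
step 1: y = z − H·x̄ = [341/19]
step 1: S = H·P̄·Hᵀ + R = [2878/19]
step 1: K = P̄·Hᵀ·S⁻¹ = [2293/1439; 1583/1439]
step 1: x' = x̄ + K·y = [-11711/1439, -12260/1439]
step 1: P' = (I − K·H)·P̄ = [125523/1439 123230/1439; 123230/1439 121647/1439]

step 0: x' = [-161/19, -179/19], P' = [558/19 553/19; 553/19 557/19]
step 1: x' = [-11711/1439, -12260/1439], P' = [125523/1439 123230/1439; 123230/1439 121647/1439]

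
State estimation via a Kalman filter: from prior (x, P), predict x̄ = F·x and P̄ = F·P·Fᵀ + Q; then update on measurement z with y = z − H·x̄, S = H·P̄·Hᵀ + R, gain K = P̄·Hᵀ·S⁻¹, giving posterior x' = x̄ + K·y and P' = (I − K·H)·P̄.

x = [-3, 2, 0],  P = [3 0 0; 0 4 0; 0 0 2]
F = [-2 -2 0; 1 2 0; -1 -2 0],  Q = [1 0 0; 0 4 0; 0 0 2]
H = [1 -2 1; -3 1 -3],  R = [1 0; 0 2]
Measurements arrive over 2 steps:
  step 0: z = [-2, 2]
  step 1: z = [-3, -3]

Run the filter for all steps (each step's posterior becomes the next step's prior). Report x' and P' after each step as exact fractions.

step 0: x̄ = F·x = [2, 1, -1]
step 0: P̄ = F·P·Fᵀ + Q = [29 -22 22; -22 23 -19; 22 -19 21]
step 0: y = z − H·x̄ = [-1, 4]
step 0: S = H·P̄·Hᵀ + R = [351 -615; -615 1117]
step 0: K = P̄·Hᵀ·S⁻¹ = [-755/6921 -500/2307; -821/1538 -251/1538; -181/4614 -237/1538]
step 0: x' = x̄ + K·y = [8597/6921, 1355/1538, -7277/4614]
step 0: P' = (I − K·H)·P̄ = [9934/6921 117/769 -2861/2307; 117/769 593/1538 131/1538; -2861/2307 131/1538 2109/1538]
step 1: x̄ = F·x = [-29389/6921, 20792/6921, -20792/6921]
step 1: P̄ = F·P·Fᵀ + Q = [65755/6921 -36860/6921 36860/6921; -36860/6921 52504/6921 -24820/6921; 36860/6921 -24820/6921 38662/6921]
step 1: y = z − H·x̄ = [71002/6921, -192098/6921]
step 1: S = H·P̄·Hᵀ + R = [641794/6921 -1071179/6921; -1071179/6921 2039659/6921]
step 1: K = P̄·Hᵀ·S⁻¹ = [-276766/4670321 -934641/4670321; -12358696/23351605 -3770896/23351605; -2021616/23351605 -3939766/23351605]
step 1: x' = x̄ + K·y = [3270577/4670321, 48030056/23351605, 18459156/23351605]
step 1: P' = (I − K·H)·P̄ = [4872860/4670321 539916/4670321 -4069794/4670321; 539916/4670321 8923576/23351605 2788876/23351605; -4069794/4670321 2788876/23351605 23905106/23351605]

step 0: x' = [8597/6921, 1355/1538, -7277/4614], P' = [9934/6921 117/769 -2861/2307; 117/769 593/1538 131/1538; -2861/2307 131/1538 2109/1538]
step 1: x' = [3270577/4670321, 48030056/23351605, 18459156/23351605], P' = [4872860/4670321 539916/4670321 -4069794/4670321; 539916/4670321 8923576/23351605 2788876/23351605; -4069794/4670321 2788876/23351605 23905106/23351605]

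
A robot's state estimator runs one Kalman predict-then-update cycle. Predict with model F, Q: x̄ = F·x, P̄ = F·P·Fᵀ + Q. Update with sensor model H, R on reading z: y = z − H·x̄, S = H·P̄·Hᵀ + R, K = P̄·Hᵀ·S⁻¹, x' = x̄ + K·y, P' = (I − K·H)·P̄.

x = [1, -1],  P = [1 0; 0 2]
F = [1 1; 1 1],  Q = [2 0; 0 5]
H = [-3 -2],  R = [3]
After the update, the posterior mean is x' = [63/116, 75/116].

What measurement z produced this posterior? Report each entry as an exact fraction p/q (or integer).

x̄ = F·x = [0, 0]
P̄ = F·P·Fᵀ + Q = [5 3; 3 8]
S = H·P̄·Hᵀ + R = [116]
K = P̄·Hᵀ·S⁻¹ = [-21/116; -25/116]
x' − x̄ = [63/116, 75/116] = K·y
y = (KᵀK)⁻¹·Kᵀ·(x' − x̄) = [-3]
z = y + H·x̄ = [-3] + [0] = [-3]

z = [-3]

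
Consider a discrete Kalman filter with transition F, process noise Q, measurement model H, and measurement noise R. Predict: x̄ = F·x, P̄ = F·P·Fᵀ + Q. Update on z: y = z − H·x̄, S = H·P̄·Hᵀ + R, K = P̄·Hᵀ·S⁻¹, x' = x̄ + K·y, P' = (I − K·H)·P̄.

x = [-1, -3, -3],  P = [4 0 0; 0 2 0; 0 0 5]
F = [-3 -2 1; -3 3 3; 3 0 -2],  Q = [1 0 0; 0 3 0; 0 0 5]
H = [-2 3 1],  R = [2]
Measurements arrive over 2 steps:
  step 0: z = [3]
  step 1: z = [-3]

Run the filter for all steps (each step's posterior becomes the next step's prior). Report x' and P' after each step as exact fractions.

step 0: x̄ = F·x = [6, -15, 3]
step 0: P̄ = F·P·Fᵀ + Q = [50 39 -46; 39 102 -66; -46 -66 61]
step 0: y = z − H·x̄ = [57]
step 0: S = H·P̄·Hᵀ + R = [501]
step 0: K = P̄·Hᵀ·S⁻¹ = [-29/501; 54/167; -15/167]
step 0: x' = x̄ + K·y = [451/167, 573/167, -354/167]
step 0: P' = (I − K·H)·P̄ = [24209/501 8079/167 -8117/167; 8079/167 8286/167 -8592/167; -8117/167 -8592/167 9512/167]
step 1: x̄ = F·x = [-2853/167, -696/167, 2061/167]
step 1: P̄ = F·P·Fᵀ + Q = [295468/167 150390/167 -247546/167; 150390/167 79338/167 -127191/167; -247546/167 -127191/167 208914/167]
step 1: y = z − H·x̄ = [-6180/167]
step 1: S = H·P̄·Hᵀ + R = [527520/167]
step 1: K = P̄·Hᵀ·S⁻¹ = [-8069/10990; -63319/175840; 322433/527520]
step 1: x' = x̄ + K·y = [11085/1099, 80517/8792, -90361/8792]
step 1: P' = (I − K·H)·P̄ = [365188/5495 718701/10990 -711489/10990; 718701/10990 11514411/175840 -11671439/175840; -711489/10990 -11671439/175840 37384873/527520]

step 0: x' = [451/167, 573/167, -354/167], P' = [24209/501 8079/167 -8117/167; 8079/167 8286/167 -8592/167; -8117/167 -8592/167 9512/167]
step 1: x' = [11085/1099, 80517/8792, -90361/8792], P' = [365188/5495 718701/10990 -711489/10990; 718701/10990 11514411/175840 -11671439/175840; -711489/10990 -11671439/175840 37384873/527520]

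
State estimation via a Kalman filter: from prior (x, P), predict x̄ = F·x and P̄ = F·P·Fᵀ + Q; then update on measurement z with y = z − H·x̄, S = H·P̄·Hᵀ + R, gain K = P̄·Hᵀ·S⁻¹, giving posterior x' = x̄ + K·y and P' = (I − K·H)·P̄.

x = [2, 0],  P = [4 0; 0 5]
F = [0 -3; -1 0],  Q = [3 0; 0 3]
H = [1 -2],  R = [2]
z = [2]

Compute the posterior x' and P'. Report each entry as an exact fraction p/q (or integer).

x̄ = F·x = [0, -2]
P̄ = F·P·Fᵀ + Q = [48 0; 0 7]
y = z − H·x̄ = [-2]
S = H·P̄·Hᵀ + R = [78]
K = P̄·Hᵀ·S⁻¹ = [8/13; -7/39]
x' = x̄ + K·y = [-16/13, -64/39]
P' = (I − K·H)·P̄ = [240/13 112/13; 112/13 175/39]

x' = [-16/13, -64/39]
P' = [240/13 112/13; 112/13 175/39]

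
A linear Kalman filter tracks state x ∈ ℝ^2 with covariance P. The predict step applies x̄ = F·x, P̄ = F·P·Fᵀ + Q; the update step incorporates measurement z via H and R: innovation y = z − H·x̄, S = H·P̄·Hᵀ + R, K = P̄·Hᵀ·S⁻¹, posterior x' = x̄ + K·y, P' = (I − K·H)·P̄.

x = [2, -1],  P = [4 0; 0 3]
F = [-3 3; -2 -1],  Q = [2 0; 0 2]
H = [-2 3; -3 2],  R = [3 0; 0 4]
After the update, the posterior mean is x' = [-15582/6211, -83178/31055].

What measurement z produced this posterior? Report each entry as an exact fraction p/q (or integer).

z = [-3, 2]

x̄ = F·x = [-9, -3]
P̄ = F·P·Fᵀ + Q = [65 15; 15 21]
S = H·P̄·Hᵀ + R = [272 321; 321 493]
K = P̄·Hᵀ·S⁻¹ = [2212/6211 -3519/6211; 17232/31055 -11409/31055]
x' − x̄ = [40317/6211, 9987/31055] = K·y
y = (KᵀK)⁻¹·Kᵀ·(x' − x̄) = [-12, -19]
z = y + H·x̄ = [-12, -19] + [9, 21] = [-3, 2]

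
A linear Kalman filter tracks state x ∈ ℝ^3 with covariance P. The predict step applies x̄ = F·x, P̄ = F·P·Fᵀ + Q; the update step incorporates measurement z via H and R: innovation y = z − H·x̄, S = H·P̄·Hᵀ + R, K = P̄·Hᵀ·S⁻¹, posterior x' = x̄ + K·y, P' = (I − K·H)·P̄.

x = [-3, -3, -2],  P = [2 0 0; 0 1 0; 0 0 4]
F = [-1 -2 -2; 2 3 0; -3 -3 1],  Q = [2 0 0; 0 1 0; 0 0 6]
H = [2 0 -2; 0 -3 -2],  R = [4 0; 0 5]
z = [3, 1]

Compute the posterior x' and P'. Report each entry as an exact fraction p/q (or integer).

x' = [2904/257, -3925/514, 2594/257]
P' = [11072/771 -7556/771 10894/771; -7556/771 1947/257 -7919/771; 10894/771 -7919/771 3822/257]

x̄ = F·x = [13, -15, 16]
P̄ = F·P·Fᵀ + Q = [24 -10 4; -10 18 -21; 4 -21 37]
y = z − H·x̄ = [9, -12]
S = H·P̄·Hᵀ + R = [216 66; 66 63]
K = P̄·Hᵀ·S⁻¹ = [89/771 176/771; 121/514 -337/771; -286/771 55/257]
x' = x̄ + K·y = [2904/257, -3925/514, 2594/257]
P' = (I − K·H)·P̄ = [11072/771 -7556/771 10894/771; -7556/771 1947/257 -7919/771; 10894/771 -7919/771 3822/257]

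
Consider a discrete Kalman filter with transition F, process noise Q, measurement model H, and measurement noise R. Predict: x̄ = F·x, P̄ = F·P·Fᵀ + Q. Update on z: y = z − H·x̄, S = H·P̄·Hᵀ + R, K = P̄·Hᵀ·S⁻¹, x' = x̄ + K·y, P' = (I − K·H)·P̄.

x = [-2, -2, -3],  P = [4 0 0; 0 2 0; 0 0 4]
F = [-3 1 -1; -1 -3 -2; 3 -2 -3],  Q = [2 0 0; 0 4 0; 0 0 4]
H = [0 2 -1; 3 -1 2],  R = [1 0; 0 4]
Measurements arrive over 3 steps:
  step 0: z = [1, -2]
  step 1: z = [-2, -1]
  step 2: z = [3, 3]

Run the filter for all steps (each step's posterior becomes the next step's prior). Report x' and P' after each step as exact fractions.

step 0: x' = [-73724/19919, 77122/19919, 132119/19919], P' = [288858/19919 -279566/19919 -565352/19919; -279566/19919 287814/19919 568632/19919; -565352/19919 568632/19919 1143060/19919]
step 1: x' = [1723568329/636684739, -2792780436/636684739, -4329070679/636684739], P' = [6778513100/636684739 -6915814728/636684739 -13866334932/636684739; -6915814728/636684739 7613888608/636684739 14846109384/636684739; -13866334932/636684739 14846109384/636684739 29550748742/636684739]
step 2: x' = [-93371863338/116547576695, 452863228793/116547576695, 108873842926/23309515339], P' = [20536801641319/2097856380510 -20962596551789/2097856380510 -16801650983195/839142552204; -20962596551789/2097856380510 23237232744439/2097856380510 18071982208417/839142552204; -16801650983195/839142552204 18071982208417/839142552204 71855814232979/1678285104408]

step 0: x̄ = F·x = [7, 14, 7]
step 0: P̄ = F·P·Fᵀ + Q = [44 14 -28; 14 42 24; -28 24 84]
step 0: y = z − H·x̄ = [-20, -23]
step 0: S = H·P̄·Hᵀ + R = [157 36; 36 262]
step 0: K = P̄·Hᵀ·S⁻¹ = [6220/19919 3859/19919; 6996/19919 2688/19919; -5796/19919 5358/19919]
step 0: x' = x̄ + K·y = [-73724/19919, 77122/19919, 132119/19919]
step 0: P' = (I − K·H)·P̄ = [288858/19919 -279566/19919 -565352/19919; -279566/19919 287814/19919 568632/19919; -565352/19919 568632/19919 1143060/19919]
step 1: x̄ = F·x = [166175/19919, -421880/19919, -771773/19919]
step 1: P̄ = F·P·Fᵀ + Q = [1218454/19919 -3336108/19919 -6223008/19919; -3336108/19919 10415880/19919 18763904/19919; -6223008/19919 18763904/19919 34472906/19919]
step 1: y = z − H·x̄ = [32149/19919, 603222/19919]
step 1: S = H·P̄·Hᵀ + R = [1100729/19919 2694324/19919; 2694324/19919 29638202/19919]
step 1: K = P̄·Hᵀ·S⁻¹ = [34705476/636684739 -120328959/636684739; 381667832/636684739 332721494/636684739; 141470026/636684739 664095826/636684739]
step 1: x' = x̄ + K·y = [1723568329/636684739, -2792780436/636684739, -4329070679/636684739]
step 1: P' = (I − K·H)·P̄ = [6778513100/636684739 -6915814728/636684739 -13866334932/636684739; -6915814728/636684739 7613888608/636684739 14846109384/636684739; -13866334932/636684739 14846109384/636684739 29550748742/636684739]
step 2: x̄ = F·x = [-3634414744/636684739, 15312914337/636684739, 23743477896/636684739]
step 2: P̄ = F·P·Fᵀ + Q = [28049284736/636684739 -80949382004/636684739 -147868600418/636684739; -80949382004/636684739 277246329008/636684739 485661414684/636684739; -147868600418/636684739 485661414684/636684739 870702768086/636684739]
step 2: y = z − H·x̄ = [-4972296561/636684739, -19360743006/636684739]
step 2: S = H·P̄·Hᵀ + R = [37679110121/636684739 90318388462/636684739; 90318388462/636684739 783675131204/636684739]
step 2: K = P̄·Hᵀ·S⁻¹ = [157868708819/4195712761020 -1435253440229/8391425522040; 2589019935671/4195712761020 4234888642279/8391425522040; 432114600689/1678285104408 3378879074977/3356570208816]
step 2: x' = x̄ + K·y = [-93371863338/116547576695, 452863228793/116547576695, 108873842926/23309515339]
step 2: P' = (I − K·H)·P̄ = [20536801641319/2097856380510 -20962596551789/2097856380510 -16801650983195/839142552204; -20962596551789/2097856380510 23237232744439/2097856380510 18071982208417/839142552204; -16801650983195/839142552204 18071982208417/839142552204 71855814232979/1678285104408]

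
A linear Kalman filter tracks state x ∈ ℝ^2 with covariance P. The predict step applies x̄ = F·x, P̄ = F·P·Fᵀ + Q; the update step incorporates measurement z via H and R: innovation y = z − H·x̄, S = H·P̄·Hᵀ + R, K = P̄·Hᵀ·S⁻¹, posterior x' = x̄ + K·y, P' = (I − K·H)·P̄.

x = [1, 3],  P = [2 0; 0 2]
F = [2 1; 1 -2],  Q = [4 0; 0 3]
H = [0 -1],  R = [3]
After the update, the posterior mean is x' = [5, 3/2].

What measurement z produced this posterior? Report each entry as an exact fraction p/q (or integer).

x̄ = F·x = [5, -5]
P̄ = F·P·Fᵀ + Q = [14 0; 0 13]
S = H·P̄·Hᵀ + R = [16]
K = P̄·Hᵀ·S⁻¹ = [0; -13/16]
x' − x̄ = [0, 13/2] = K·y
y = (KᵀK)⁻¹·Kᵀ·(x' − x̄) = [-8]
z = y + H·x̄ = [-8] + [5] = [-3]

z = [-3]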